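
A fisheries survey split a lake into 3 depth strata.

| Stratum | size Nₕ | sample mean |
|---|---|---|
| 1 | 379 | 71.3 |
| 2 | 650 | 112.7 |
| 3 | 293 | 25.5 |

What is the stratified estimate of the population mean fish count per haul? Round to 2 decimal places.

81.50

N = 1322; weights Wₕ = Nₕ/N = (0.2867, 0.4917, 0.2216).
x̄_st = Σ Wₕ·x̄ₕ = 0.2867·71.3 + 0.4917·112.7 + 0.2216·25.5 ≈ 81.5047...
→ 81.50.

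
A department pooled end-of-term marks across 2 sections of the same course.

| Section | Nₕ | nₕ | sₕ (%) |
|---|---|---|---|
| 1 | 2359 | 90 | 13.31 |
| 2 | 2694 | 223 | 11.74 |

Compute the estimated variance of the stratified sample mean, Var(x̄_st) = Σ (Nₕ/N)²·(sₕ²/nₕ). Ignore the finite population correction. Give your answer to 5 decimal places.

N = 5053. Term for each stratum: Wₕ²sₕ²/nₕ.
Var(x̄_st) = 0.42901343 + 0.17568226 = 0.60469569 → 0.60470.

0.60470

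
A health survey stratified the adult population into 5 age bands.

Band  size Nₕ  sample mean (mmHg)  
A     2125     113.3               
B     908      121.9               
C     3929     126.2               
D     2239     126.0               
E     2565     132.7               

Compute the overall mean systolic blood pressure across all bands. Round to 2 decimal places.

N = 2125 + 908 + 3929 + 2239 + 2565 = 11766.
Weight each subgroup mean by Nₕ/N and sum.
Σ Nₕx̄ₕ = 2125·113.3 + 908·121.9 + 3929·126.2 + 2239·126.0 + 2565·132.7 = 240762.5 + 110685.2 + 495839.8 + 282114 + 340375.5 = 1469777.
Divide by N: 1469777 / 11766 = 124.9173... → 124.92.

124.92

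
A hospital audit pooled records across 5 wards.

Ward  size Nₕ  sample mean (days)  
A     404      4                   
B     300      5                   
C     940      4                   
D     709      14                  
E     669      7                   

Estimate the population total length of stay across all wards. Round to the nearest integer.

Estimate total by summing Nₕ·x̄ₕ over strata.
404·4 + 300·5 + 940·4 + 709·14 + 669·7 = 1616 + 1500 + 3760 + 9926 + 4683 = 21485.

21485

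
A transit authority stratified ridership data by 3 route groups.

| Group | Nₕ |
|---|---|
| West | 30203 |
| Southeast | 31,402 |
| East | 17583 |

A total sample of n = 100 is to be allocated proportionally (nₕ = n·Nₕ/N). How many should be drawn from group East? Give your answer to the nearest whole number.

N = 30203 + 31402 + 17583 = 79188.
n_East = 100·17583/79188 = 22.204... → 22.

22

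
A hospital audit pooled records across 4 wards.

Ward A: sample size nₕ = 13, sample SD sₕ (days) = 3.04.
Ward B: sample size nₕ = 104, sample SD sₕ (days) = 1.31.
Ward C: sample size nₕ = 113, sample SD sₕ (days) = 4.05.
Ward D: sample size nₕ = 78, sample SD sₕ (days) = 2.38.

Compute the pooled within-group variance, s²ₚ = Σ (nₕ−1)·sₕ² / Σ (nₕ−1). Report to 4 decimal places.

8.4240

Degrees of freedom: 12 + 103 + 112 + 77 = 304.
Σ(nₕ−1)sₕ² = 12·9.2416 + 103·1.7161 + 112·16.4025 + 77·5.6644 = 2560.8963.
s²ₚ = 2560.8963 / 304 = 8.424001... → 8.4240.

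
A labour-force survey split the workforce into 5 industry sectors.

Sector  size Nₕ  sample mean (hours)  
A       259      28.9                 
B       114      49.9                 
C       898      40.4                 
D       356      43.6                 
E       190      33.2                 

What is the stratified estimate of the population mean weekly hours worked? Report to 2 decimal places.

x̄_st = (Σ Nₕx̄ₕ) / (Σ Nₕ) = (259·28.9 + 114·49.9 + 898·40.4 + 356·43.6 + 190·33.2) / 1817
= 71282.5 / 1817 = 39.2309... → 39.23.

39.23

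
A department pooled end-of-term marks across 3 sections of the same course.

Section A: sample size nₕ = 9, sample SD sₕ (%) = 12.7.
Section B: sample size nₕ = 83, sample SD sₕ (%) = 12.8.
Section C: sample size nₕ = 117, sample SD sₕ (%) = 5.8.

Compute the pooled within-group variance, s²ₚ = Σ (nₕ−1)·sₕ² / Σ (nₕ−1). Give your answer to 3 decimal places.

Degrees of freedom: 8 + 82 + 116 = 206.
Σ(nₕ−1)sₕ² = 8·161.29 + 82·163.84 + 116·33.64 = 18627.44.
s²ₚ = 18627.44 / 206 = 90.42447... → 90.424.

90.424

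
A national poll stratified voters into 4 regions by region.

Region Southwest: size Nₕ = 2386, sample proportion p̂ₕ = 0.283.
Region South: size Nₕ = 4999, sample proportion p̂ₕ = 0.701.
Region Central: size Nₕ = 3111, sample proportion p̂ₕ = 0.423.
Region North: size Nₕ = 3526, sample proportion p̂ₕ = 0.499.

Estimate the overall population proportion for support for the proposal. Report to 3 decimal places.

0.517

Wₕ = Nₕ/N with N = 14022: 0.1702, 0.3565, 0.2219, 0.2515.
p̂_st = 0.1702·0.283 + 0.3565·0.701 + 0.2219·0.423 + 0.2515·0.499 ≈ 0.51740... → 0.517.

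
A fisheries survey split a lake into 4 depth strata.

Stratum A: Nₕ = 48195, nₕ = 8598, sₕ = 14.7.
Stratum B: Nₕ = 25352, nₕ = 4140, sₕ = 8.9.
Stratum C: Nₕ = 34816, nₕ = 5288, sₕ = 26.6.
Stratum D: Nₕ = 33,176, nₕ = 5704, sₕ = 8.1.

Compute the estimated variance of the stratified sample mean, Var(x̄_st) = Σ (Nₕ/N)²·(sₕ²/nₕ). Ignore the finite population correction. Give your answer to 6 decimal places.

N = 141539; Wₕ = Nₕ/N.
stratum A: (48195/141539)²·14.7²/8598 = 0.002913996
stratum B: (25352/141539)²·8.9²/4140 = 0.000613835
stratum C: (34816/141539)²·26.6²/5288 = 0.008096127
stratum D: (33176/141539)²·8.1²/5704 = 0.000631955
Sum = 0.012255914 → 0.012256.

0.012256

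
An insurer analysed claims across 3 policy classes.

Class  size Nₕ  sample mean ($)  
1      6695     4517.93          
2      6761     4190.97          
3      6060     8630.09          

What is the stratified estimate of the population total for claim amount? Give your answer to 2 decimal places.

Population total = Σ Nₕ·x̄ₕ (each stratum's size times its mean).
6695·4517.93 + 6761·4190.97 + 6060·8630.09 = 30247541.35 + 28335148.17 + 52298345.4 = 110881034.92.

110881034.92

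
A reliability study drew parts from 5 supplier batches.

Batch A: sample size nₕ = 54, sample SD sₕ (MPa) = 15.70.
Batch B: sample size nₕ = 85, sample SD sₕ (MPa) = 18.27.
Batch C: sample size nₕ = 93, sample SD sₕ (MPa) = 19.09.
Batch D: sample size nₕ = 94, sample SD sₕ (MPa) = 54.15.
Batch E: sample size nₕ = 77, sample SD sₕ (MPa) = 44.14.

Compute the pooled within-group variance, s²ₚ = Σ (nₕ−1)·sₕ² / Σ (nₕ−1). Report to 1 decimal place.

Degrees of freedom: 53 + 84 + 92 + 93 + 76 = 398.
Σ(nₕ−1)sₕ² = 53·246.49 + 84·333.7929 + 92·364.4281 + 93·2932.2225 + 76·1948.3396 = 495400.4609.
s²ₚ = 495400.4609 / 398 = 1244.725... → 1244.7.

1244.7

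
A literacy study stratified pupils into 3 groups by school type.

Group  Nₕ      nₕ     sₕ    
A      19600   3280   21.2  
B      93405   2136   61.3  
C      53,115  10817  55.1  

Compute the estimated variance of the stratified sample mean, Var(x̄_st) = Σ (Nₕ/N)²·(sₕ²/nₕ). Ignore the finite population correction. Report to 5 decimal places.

N = 166120; Wₕ = Nₕ/N.
group A: (19600/166120)²·21.2²/3280 = 0.00190751
group B: (93405/166120)²·61.3²/2136 = 0.55618094
group C: (53115/166120)²·55.1²/10817 = 0.02869372
Sum = 0.58678217 → 0.58678.

0.58678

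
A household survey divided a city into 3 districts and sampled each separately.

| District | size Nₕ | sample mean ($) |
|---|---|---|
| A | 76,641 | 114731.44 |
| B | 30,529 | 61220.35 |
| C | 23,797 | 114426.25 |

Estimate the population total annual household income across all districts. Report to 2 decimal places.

Population total = Σ Nₕ·x̄ₕ (each stratum's size times its mean).
76641·114731.44 + 30529·61220.35 + 23797·114426.25 = 8793132293.04 + 1868996065.15 + 2723001471.25 = 13385129829.44.

13385129829.44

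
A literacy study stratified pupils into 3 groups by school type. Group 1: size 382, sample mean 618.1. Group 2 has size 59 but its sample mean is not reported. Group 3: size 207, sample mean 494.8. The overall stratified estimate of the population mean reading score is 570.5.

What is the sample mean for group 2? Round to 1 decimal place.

N = 382 + 59 + 207 = 648.
Overall total = μ·N = 570.5·648 = 369684.
Subtract the known strata: 382·618.1 + 207·494.8 = 338537.8.
Remaining total for group 2: 369684 − 338537.8 = 31146.2.
Divide by its size: 31146.2 / 59 = 527.902... → 527.9.

527.9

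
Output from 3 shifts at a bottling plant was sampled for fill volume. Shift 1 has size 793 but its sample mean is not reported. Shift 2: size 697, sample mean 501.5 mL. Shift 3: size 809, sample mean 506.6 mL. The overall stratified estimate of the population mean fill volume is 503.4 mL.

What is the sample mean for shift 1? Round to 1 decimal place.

Σ Nₕx̄ₕ = N·μ, so 793·x̄_1 = 2299·503.4 − (697·501.5 + 809·506.6).
= 1157316.6 − 759384.9 = 397931.7.
x̄_1 = 397931.7 / 793 = 501.805... → 501.8.

501.8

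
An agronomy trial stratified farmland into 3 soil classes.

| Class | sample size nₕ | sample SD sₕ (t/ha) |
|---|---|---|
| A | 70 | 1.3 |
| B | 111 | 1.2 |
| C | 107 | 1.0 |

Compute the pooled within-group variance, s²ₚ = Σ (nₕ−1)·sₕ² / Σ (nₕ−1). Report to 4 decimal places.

Degrees of freedom: 69 + 110 + 106 = 285.
Σ(nₕ−1)sₕ² = 69·1.69 + 110·1.44 + 106·1 = 381.01.
s²ₚ = 381.01 / 285 = 1.336877... → 1.3369.

1.3369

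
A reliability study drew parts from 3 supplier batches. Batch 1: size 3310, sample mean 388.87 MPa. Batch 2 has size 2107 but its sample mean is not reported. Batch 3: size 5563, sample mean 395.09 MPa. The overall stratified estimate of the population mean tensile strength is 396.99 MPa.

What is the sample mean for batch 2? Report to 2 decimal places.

414.76

N = 3310 + 2107 + 5563 = 10980.
Overall total = μ·N = 396.99·10980 = 4358950.2.
Subtract the known strata: 3310·388.87 + 5563·395.09 = 3485045.37.
Remaining total for batch 2: 4358950.2 − 3485045.37 = 873904.83.
Divide by its size: 873904.83 / 2107 = 414.7626... → 414.76.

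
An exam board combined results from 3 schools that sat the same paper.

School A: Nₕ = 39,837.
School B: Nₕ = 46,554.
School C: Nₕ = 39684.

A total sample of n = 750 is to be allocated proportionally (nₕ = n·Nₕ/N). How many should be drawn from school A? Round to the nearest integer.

N = 39837 + 46554 + 39684 = 126075.
n_A = 750·39837/126075 = 236.984... → 237.

237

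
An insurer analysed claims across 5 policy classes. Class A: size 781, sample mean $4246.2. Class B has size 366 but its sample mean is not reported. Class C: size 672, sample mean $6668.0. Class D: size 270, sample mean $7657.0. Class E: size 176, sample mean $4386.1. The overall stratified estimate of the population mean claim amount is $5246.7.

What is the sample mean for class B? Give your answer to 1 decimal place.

N = 781 + 366 + 672 + 270 + 176 = 2265.
Overall total = μ·N = 5246.7·2265 = 11883775.5.
Subtract the known strata: 781·4246.2 + 672·6668.0 + 270·7657.0 + 176·4386.1 = 10636521.8.
Remaining total for class B: 11883775.5 − 10636521.8 = 1247253.7.
Divide by its size: 1247253.7 / 366 = 3407.797... → 3407.8.

3407.8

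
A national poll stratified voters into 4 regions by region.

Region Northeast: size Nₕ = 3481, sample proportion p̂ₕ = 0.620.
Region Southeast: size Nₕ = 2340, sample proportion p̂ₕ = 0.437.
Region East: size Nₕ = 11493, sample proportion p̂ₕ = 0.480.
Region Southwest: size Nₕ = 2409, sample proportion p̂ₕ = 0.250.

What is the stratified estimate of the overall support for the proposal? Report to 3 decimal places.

N = 3481 + 2340 + 11493 + 2409 = 19723.
Overall proportion = Σ (Nₕ/N)·p̂ₕ.
Σ Nₕp̂ₕ = 2158.22 + 1022.58 + 5516.64 + 602.25 = 9299.69.
9299.69 / 19723 = 0.47151... → 0.472.

0.472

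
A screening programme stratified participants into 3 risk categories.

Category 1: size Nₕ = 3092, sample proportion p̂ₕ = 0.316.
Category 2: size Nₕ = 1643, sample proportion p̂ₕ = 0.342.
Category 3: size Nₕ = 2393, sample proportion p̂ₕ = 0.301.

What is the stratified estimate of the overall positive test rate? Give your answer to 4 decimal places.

0.3170

N = 3092 + 1643 + 2393 = 7128.
Overall proportion = Σ (Nₕ/N)·p̂ₕ.
Σ Nₕp̂ₕ = 977.072 + 561.906 + 720.293 = 2259.271.
2259.271 / 7128 = 0.316957... → 0.3170.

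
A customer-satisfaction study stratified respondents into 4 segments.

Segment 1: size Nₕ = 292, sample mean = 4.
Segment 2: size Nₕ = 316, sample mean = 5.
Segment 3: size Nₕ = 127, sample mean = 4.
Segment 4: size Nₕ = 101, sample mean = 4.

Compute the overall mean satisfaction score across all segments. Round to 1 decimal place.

4.4

N = 836; weights Wₕ = Nₕ/N = (0.3493, 0.3780, 0.1519, 0.1208).
x̄_st = Σ Wₕ·x̄ₕ = 0.3493·4 + 0.3780·5 + 0.1519·4 + 0.1208·4 ≈ 4.378...
→ 4.4.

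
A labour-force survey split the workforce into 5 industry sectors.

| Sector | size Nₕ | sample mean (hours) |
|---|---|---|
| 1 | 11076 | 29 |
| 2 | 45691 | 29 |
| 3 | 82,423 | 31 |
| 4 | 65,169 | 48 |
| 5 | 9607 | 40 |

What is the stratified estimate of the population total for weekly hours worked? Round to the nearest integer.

1: 11076·29 = 321204
2: 45691·29 = 1325039
3: 82423·31 = 2555113
4: 65169·48 = 3128112
5: 9607·40 = 384280
τ̂ = Σ Nₕx̄ₕ = 7713748.

7713748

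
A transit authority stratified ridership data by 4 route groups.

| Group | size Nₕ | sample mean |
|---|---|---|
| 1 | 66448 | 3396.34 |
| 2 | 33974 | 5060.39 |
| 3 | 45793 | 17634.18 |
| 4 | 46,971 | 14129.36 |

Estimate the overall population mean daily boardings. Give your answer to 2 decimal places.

N = 193186; weights Wₕ = Nₕ/N = (0.3440, 0.1759, 0.2370, 0.2431).
x̄_st = Σ Wₕ·x̄ₕ = 0.3440·3396.34 + 0.1759·5060.39 + 0.2370·17634.18 + 0.2431·14129.36 ≈ 9673.5471...
→ 9673.55.

9673.55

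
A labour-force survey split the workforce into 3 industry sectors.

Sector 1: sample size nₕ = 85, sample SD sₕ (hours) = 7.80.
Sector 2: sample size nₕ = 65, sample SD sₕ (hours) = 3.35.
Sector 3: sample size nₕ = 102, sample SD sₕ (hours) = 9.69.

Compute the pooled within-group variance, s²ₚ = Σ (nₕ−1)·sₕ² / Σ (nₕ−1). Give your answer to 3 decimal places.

1: (85−1)·7.80² = 84·60.84 = 5110.56
2: (65−1)·3.35² = 64·11.2225 = 718.24
3: (102−1)·9.69² = 101·93.8961 = 9483.5061
Numerator = 15312.3061; denominator = Σ(nₕ−1) = 249.
s²ₚ = 15312.3061/249 = 61.49521... → 61.495.

61.495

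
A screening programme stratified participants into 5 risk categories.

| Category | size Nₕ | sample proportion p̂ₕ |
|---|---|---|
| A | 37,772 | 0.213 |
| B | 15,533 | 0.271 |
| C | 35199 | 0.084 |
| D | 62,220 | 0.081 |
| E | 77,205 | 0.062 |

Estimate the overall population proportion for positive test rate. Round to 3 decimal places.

Wₕ = Nₕ/N with N = 227929: 0.1657, 0.0681, 0.1544, 0.2730, 0.3387.
p̂_st = 0.1657·0.213 + 0.0681·0.271 + 0.1544·0.084 + 0.2730·0.081 + 0.3387·0.062 ≈ 0.10985... → 0.110.

0.110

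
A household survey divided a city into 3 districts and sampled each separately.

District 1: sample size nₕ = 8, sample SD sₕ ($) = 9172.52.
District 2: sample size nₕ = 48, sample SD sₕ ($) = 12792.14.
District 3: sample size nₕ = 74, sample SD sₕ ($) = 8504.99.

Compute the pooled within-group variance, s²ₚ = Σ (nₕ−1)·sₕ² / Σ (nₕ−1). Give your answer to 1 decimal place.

106774929.3

1: (8−1)·9172.52² = 7·84135123.1504 = 588945862.0528
2: (48−1)·12792.14² = 47·163638845.7796 = 7691025751.6412
3: (74−1)·8504.99² = 73·72334854.9001 = 5280444407.7073
Numerator = 13560416021.4013; denominator = Σ(nₕ−1) = 127.
s²ₚ = 13560416021.4013/127 = 106774929.302... → 106774929.3.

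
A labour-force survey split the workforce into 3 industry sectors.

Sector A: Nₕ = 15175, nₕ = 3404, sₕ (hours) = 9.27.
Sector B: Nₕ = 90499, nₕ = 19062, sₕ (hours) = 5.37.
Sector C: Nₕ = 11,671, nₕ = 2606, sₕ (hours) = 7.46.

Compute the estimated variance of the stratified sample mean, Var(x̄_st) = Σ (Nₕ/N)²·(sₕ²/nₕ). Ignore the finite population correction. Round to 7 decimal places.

0.0015332

N = 117345; Wₕ = Nₕ/N.
sector A: (15175/117345)²·9.27²/3404 = 0.0004221805
sector B: (90499/117345)²·5.37²/19062 = 0.0008997845
sector C: (11671/117345)²·7.46²/2606 = 0.0002112468
Sum = 0.0015332118 → 0.0015332.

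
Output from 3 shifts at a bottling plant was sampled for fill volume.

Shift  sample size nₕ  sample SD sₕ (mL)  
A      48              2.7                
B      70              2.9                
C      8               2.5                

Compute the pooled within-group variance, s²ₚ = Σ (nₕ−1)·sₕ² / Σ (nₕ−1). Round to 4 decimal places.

7.8591

A: (48−1)·2.7² = 47·7.29 = 342.63
B: (70−1)·2.9² = 69·8.41 = 580.29
C: (8−1)·2.5² = 7·6.25 = 43.75
Numerator = 966.67; denominator = Σ(nₕ−1) = 123.
s²ₚ = 966.67/123 = 7.859106... → 7.8591.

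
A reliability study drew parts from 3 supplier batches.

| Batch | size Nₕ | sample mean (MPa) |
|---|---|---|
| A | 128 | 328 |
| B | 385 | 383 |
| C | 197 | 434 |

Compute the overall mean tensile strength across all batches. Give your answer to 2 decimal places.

N = 710; weights Wₕ = Nₕ/N = (0.1803, 0.5423, 0.2775).
x̄_st = Σ Wₕ·x̄ₕ = 0.1803·328 + 0.5423·383 + 0.2775·434 ≈ 387.2352...
→ 387.24.

387.24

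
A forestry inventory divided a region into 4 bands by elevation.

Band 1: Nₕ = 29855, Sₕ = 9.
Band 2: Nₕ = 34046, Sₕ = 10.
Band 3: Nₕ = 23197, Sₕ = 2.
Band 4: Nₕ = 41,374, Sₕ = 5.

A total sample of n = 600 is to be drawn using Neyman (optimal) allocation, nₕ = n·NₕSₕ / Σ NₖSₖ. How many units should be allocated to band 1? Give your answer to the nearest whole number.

Σ NₕSₕ = 29855·9 + 34046·10 + 23197·2 + 41374·5 = 862419.
Share for 1: 268695/862419 = 0.31156.
n_1 = 600 × 0.31156 = 186.936... → 187.

187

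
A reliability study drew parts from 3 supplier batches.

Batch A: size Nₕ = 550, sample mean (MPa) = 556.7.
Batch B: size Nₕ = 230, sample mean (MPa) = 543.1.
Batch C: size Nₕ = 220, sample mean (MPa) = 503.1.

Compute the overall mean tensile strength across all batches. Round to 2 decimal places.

N = 1000; weights Wₕ = Nₕ/N = (0.5500, 0.2300, 0.2200).
x̄_st = Σ Wₕ·x̄ₕ = 0.5500·556.7 + 0.2300·543.1 + 0.2200·503.1 ≈ 541.78
→ 541.78.

541.78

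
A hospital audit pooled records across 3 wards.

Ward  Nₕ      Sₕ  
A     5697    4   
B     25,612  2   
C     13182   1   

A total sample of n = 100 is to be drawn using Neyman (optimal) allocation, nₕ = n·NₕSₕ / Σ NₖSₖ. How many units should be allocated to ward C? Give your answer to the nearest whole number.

Σ NₕSₕ = 5697·4 + 25612·2 + 13182·1 = 87194.
Share for C: 13182/87194 = 0.15118.
n_C = 100 × 0.15118 = 15.118... → 15.

15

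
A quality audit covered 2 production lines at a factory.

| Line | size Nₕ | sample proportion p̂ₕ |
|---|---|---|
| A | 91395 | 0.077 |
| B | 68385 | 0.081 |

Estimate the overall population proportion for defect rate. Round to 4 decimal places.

N = 91395 + 68385 = 159780.
Overall proportion = Σ (Nₕ/N)·p̂ₕ.
Σ Nₕp̂ₕ = 7037.415 + 5539.185 = 12576.6.
12576.6 / 159780 = 0.078712... → 0.0787.

0.0787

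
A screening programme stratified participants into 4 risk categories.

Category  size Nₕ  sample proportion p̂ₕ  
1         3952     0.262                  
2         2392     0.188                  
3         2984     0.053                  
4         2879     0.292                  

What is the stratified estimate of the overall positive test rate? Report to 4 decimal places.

0.2035

Wₕ = Nₕ/N with N = 12207: 0.3237, 0.1960, 0.2444, 0.2358.
p̂_st = 0.3237·0.262 + 0.1960·0.188 + 0.2444·0.053 + 0.2358·0.292 ≈ 0.203485... → 0.2035.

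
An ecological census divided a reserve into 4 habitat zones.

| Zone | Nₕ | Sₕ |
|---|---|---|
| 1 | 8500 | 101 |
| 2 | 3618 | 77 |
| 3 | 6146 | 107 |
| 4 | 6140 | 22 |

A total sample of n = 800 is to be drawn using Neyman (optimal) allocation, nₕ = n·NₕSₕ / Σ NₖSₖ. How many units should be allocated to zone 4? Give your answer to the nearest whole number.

1: NₕSₕ = 8500·101 = 858500
2: NₕSₕ = 3618·77 = 278586
3: NₕSₕ = 6146·107 = 657622
4: NₕSₕ = 6140·22 = 135080
Σ NₕSₕ = 1929788.
n_4 = 800·135080/1929788 = 55.998... → 56.

56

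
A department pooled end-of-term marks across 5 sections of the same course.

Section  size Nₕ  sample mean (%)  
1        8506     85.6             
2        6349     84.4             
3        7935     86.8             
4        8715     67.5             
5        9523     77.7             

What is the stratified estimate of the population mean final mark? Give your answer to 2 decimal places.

N = 41028; weights Wₕ = Nₕ/N = (0.2073, 0.1547, 0.1934, 0.2124, 0.2321).
x̄_st = Σ Wₕ·x̄ₕ = 0.2073·85.6 + 0.1547·84.4 + 0.1934·86.8 + 0.2124·67.5 + 0.2321·77.7 ≈ 79.9680...
→ 79.97.

79.97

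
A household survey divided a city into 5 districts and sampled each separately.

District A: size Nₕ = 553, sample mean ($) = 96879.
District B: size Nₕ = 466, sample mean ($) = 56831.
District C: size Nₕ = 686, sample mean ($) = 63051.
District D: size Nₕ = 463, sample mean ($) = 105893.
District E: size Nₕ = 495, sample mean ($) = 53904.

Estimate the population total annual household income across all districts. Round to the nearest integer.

199021258

A: 553·96879 = 53574087
B: 466·56831 = 26483246
C: 686·63051 = 43252986
D: 463·105893 = 49028459
E: 495·53904 = 26682480
τ̂ = Σ Nₕx̄ₕ = 199021258.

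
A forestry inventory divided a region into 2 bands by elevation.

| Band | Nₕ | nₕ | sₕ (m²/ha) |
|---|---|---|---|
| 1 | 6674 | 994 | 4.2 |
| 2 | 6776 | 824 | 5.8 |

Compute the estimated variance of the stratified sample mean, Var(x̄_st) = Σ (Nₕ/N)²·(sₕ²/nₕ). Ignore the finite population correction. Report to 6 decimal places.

N = 13450; Wₕ = Nₕ/N.
band 1: (6674/13450)²·4.2²/994 = 0.004369583
band 2: (6776/13450)²·5.8²/824 = 0.010361700
Sum = 0.014731283 → 0.014731.

0.014731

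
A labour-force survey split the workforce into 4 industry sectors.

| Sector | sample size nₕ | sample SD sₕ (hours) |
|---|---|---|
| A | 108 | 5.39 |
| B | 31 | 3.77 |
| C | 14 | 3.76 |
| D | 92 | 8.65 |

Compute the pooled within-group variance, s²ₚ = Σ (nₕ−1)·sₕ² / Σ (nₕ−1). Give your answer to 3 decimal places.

Degrees of freedom: 107 + 30 + 13 + 91 = 241.
Σ(nₕ−1)sₕ² = 107·29.0521 + 30·14.2129 + 13·14.1376 + 91·74.8225 = 10527.598.
s²ₚ = 10527.598 / 241 = 43.68298... → 43.683.

43.683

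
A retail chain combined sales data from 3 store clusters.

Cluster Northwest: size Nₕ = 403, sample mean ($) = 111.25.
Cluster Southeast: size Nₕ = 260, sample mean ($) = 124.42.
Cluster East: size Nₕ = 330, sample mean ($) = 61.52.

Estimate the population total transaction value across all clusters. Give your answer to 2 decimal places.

Northwest: 403·111.25 = 44833.75
Southeast: 260·124.42 = 32349.2
East: 330·61.52 = 20301.6
τ̂ = Σ Nₕx̄ₕ = 97484.55.

97484.55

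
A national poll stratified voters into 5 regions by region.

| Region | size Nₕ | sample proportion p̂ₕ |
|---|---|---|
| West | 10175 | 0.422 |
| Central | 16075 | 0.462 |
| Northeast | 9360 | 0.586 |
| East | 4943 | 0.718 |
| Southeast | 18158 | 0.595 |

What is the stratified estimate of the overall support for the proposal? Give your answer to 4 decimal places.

Wₕ = Nₕ/N with N = 58711: 0.1733, 0.2738, 0.1594, 0.0842, 0.3093.
p̂_st = 0.1733·0.422 + 0.2738·0.462 + 0.1594·0.586 + 0.0842·0.718 + 0.3093·0.595 ≈ 0.537524... → 0.5375.

0.5375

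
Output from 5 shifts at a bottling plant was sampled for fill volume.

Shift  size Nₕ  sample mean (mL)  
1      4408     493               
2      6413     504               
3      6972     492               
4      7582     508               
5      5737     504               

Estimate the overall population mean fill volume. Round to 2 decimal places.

500.73

N = 31112; weights Wₕ = Nₕ/N = (0.1417, 0.2061, 0.2241, 0.2437, 0.1844).
x̄_st = Σ Wₕ·x̄ₕ = 0.1417·493 + 0.2061·504 + 0.2241·492 + 0.2437·508 + 0.1844·504 ≈ 500.7272...
→ 500.73.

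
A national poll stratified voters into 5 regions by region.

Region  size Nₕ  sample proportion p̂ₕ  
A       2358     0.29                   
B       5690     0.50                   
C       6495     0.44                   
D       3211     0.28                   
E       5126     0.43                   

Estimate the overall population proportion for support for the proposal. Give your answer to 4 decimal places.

0.4148

N = 2358 + 5690 + 6495 + 3211 + 5126 = 22880.
Overall proportion = Σ (Nₕ/N)·p̂ₕ.
Σ Nₕp̂ₕ = 683.82 + 2845 + 2857.8 + 899.08 + 2204.18 = 9489.88.
9489.88 / 22880 = 0.414767... → 0.4148.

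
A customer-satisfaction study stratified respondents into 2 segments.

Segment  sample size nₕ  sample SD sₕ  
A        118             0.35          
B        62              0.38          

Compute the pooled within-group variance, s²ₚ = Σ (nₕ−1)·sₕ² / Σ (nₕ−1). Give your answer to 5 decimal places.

A: (118−1)·0.35² = 117·0.1225 = 14.3325
B: (62−1)·0.38² = 61·0.1444 = 8.8084
Numerator = 23.1409; denominator = Σ(nₕ−1) = 178.
s²ₚ = 23.1409/178 = 0.1300051... → 0.13001.

0.13001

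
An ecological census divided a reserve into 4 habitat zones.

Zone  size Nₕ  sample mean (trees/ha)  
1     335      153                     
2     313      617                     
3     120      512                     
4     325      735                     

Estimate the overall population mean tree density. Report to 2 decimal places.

N = 335 + 313 + 120 + 325 = 1093.
Overall mean = Σ (Nₕ/N)·x̄ₕ — weight by population share, not a simple average.
Σ Nₕx̄ₕ = 335·153 + 313·617 + 120·512 + 325·735 = 51255 + 193121 + 61440 + 238875 = 544691.
Divide by N: 544691 / 1093 = 498.3449... → 498.34.

498.34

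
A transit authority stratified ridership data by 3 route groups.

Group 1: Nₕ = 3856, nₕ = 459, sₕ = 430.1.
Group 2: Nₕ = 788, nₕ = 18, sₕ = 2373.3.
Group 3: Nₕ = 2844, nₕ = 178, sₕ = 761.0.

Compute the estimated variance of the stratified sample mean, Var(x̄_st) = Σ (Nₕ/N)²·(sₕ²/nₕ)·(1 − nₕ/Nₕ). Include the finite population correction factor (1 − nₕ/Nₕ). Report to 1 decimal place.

3920.3

N = 7488; Wₕ = Nₕ/N.
group 1: (3856/7488)²·430.1²/459·(1 − 459/3856) = 94.1515
group 2: (788/7488)²·2373.3²/18·(1 − 18/788) = 3386.2424
group 3: (2844/7488)²·761.0²/178·(1 − 178/2844) = 439.9541
Sum = 3920.3480 → 3920.3.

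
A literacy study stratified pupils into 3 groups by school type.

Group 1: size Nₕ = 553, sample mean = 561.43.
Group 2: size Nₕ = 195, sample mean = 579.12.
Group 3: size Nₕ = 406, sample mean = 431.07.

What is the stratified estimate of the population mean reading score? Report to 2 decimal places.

N = 553 + 195 + 406 = 1154.
Weight each subgroup mean by Nₕ/N and sum.
Σ Nₕx̄ₕ = 553·561.43 + 195·579.12 + 406·431.07 = 310470.79 + 112928.4 + 175014.42 = 598413.61.
Divide by N: 598413.61 / 1154 = 518.5560... → 518.56.

518.56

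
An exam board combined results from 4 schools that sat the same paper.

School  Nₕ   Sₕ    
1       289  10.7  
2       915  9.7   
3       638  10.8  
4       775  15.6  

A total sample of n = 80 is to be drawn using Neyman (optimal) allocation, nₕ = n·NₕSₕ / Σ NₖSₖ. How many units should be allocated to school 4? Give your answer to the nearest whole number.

31

Σ NₕSₕ = 289·10.7 + 915·9.7 + 638·10.8 + 775·15.6 = 30948.2.
Share for 4: 12090/30948.2 = 0.39065.
n_4 = 80 × 0.39065 = 31.252... → 31.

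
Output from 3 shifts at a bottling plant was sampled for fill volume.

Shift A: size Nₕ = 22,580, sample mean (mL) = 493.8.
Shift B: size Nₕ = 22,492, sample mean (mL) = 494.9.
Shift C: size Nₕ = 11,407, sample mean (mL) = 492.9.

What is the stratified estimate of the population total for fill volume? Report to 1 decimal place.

Population total = Σ Nₕ·x̄ₕ (each stratum's size times its mean).
22580·493.8 + 22492·494.9 + 11407·492.9 = 11150004 + 11131290.8 + 5622510.3 = 27903805.1.

27903805.1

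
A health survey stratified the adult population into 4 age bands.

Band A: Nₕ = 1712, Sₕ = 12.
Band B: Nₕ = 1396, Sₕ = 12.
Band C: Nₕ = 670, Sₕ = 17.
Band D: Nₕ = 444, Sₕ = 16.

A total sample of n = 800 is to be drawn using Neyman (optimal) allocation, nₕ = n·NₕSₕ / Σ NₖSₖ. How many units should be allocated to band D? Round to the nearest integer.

A: NₕSₕ = 1712·12 = 20544
B: NₕSₕ = 1396·12 = 16752
C: NₕSₕ = 670·17 = 11390
D: NₕSₕ = 444·16 = 7104
Σ NₕSₕ = 55790.
n_D = 800·7104/55790 = 101.868... → 102.

102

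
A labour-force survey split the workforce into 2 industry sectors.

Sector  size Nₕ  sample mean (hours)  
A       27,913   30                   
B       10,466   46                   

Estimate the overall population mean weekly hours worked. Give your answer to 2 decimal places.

34.36

N = 27913 + 10466 = 38379.
Weight each subgroup mean by Nₕ/N and sum.
Σ Nₕx̄ₕ = 27913·30 + 10466·46 = 837390 + 481436 = 1318826.
Divide by N: 1318826 / 38379 = 34.3632... → 34.36.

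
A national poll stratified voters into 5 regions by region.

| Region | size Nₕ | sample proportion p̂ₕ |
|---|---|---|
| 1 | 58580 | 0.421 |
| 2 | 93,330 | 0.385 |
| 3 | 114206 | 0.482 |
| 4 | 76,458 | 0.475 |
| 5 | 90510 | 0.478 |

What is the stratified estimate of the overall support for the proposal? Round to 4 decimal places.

0.4508

Wₕ = Nₕ/N with N = 433084: 0.1353, 0.2155, 0.2637, 0.1765, 0.2090.
p̂_st = 0.1353·0.421 + 0.2155·0.385 + 0.2637·0.482 + 0.1765·0.475 + 0.2090·0.478 ≈ 0.450774... → 0.4508.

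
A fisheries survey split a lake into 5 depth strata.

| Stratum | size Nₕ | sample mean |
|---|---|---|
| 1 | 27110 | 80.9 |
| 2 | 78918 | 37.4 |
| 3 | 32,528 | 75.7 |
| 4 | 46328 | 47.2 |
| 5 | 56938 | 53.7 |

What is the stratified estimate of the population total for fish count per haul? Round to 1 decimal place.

1: 27110·80.9 = 2193199
2: 78918·37.4 = 2951533.2
3: 32528·75.7 = 2462369.6
4: 46328·47.2 = 2186681.6
5: 56938·53.7 = 3057570.6
τ̂ = Σ Nₕx̄ₕ = 12851354.0.

12851354.0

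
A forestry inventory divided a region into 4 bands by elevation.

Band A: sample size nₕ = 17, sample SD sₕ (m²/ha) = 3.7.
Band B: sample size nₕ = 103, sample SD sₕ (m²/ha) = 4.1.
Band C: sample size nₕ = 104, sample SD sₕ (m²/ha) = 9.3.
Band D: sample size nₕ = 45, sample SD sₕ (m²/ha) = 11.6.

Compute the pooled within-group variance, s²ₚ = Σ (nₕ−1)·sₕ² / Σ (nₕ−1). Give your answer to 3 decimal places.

63.256

Degrees of freedom: 16 + 102 + 103 + 44 = 265.
Σ(nₕ−1)sₕ² = 16·13.69 + 102·16.81 + 103·86.49 + 44·134.56 = 16762.77.
s²ₚ = 16762.77 / 265 = 63.25574... → 63.256.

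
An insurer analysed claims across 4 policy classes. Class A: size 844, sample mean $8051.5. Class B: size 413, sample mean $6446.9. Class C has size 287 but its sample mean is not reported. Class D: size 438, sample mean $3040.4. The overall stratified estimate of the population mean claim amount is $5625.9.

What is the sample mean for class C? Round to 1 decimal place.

N = 844 + 413 + 287 + 438 = 1982.
Overall total = μ·N = 5625.9·1982 = 11150533.8.
Subtract the known strata: 844·8051.5 + 413·6446.9 + 438·3040.4 = 10789730.9.
Remaining total for class C: 11150533.8 − 10789730.9 = 360802.9.
Divide by its size: 360802.9 / 287 = 1257.153... → 1257.2.

1257.2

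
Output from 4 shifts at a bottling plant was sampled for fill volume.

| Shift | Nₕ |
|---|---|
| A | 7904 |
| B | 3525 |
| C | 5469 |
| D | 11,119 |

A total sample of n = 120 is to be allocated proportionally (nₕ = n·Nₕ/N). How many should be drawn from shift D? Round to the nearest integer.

48

Share of shift D = 11119/28017 = 0.39687.
Allocate 120 × 0.39687 = 47.624... → 48.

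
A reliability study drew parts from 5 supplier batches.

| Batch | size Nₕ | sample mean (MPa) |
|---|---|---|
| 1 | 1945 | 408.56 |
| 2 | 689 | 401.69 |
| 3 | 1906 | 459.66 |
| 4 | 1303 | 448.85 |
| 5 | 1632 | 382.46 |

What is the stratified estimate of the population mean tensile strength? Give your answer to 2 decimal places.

N = 7475; weights Wₕ = Nₕ/N = (0.2602, 0.0922, 0.2550, 0.1743, 0.2183).
x̄_st = Σ Wₕ·x̄ₕ = 0.2602·408.56 + 0.0922·401.69 + 0.2550·459.66 + 0.1743·448.85 + 0.2183·382.46 ≈ 422.2812...
→ 422.28.

422.28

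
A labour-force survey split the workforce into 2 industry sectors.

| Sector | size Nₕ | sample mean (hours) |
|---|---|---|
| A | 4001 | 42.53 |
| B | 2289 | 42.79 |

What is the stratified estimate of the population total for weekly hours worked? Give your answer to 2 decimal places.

268108.84

A: 4001·42.53 = 170162.53
B: 2289·42.79 = 97946.31
τ̂ = Σ Nₕx̄ₕ = 268108.84.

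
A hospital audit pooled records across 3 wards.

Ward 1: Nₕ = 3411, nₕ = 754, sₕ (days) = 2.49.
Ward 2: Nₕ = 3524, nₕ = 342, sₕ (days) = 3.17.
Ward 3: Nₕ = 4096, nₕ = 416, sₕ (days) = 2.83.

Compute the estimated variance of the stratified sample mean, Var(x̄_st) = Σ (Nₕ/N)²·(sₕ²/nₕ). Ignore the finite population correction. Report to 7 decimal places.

0.0064394

N = 11031. Term for each stratum: Wₕ²sₕ²/nₕ.
Var(x̄_st) = 0.0007862507 + 0.0029987099 + 0.0026544202 = 0.0064393807 → 0.0064394.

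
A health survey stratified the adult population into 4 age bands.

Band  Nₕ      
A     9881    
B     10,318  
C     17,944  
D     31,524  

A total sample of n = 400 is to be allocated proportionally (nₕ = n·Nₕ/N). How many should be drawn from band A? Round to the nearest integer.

Share of band A = 9881/69667 = 0.14183.
Allocate 400 × 0.14183 = 56.733... → 57.

57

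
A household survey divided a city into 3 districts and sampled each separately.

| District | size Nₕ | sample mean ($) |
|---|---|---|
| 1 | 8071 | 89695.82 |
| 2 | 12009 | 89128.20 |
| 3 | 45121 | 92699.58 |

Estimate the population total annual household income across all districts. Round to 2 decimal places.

Estimate total by summing Nₕ·x̄ₕ over strata.
8071·89695.82 + 12009·89128.20 + 45121·92699.58 = 723934963.22 + 1070340553.8 + 4182697749.18 = 5976973266.20.

5976973266.20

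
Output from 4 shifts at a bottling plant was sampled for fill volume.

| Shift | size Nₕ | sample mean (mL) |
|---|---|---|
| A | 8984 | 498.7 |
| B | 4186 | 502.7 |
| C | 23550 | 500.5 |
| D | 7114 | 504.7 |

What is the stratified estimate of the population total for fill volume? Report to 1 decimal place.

21961833.8

A: 8984·498.7 = 4480320.8
B: 4186·502.7 = 2104302.2
C: 23550·500.5 = 11786775
D: 7114·504.7 = 3590435.8
τ̂ = Σ Nₕx̄ₕ = 21961833.8.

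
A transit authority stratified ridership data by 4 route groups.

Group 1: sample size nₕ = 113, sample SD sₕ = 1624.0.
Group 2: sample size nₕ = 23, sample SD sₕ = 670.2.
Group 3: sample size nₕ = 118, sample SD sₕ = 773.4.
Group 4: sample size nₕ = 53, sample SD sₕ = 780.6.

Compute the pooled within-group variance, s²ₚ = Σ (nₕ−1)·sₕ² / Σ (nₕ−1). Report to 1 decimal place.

Degrees of freedom: 112 + 22 + 117 + 52 = 303.
Σ(nₕ−1)sₕ² = 112·2637376 + 22·449168.04 + 117·598147.56 + 52·609336.36 = 406936564.12.
s²ₚ = 406936564.12 / 303 = 1343024.964... → 1343025.0.

1343025.0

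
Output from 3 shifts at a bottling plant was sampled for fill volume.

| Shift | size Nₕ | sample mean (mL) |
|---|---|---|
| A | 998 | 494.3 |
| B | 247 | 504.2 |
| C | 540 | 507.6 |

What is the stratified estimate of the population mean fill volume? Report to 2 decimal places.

N = 1785; weights Wₕ = Nₕ/N = (0.5591, 0.1384, 0.3025).
x̄_st = Σ Wₕ·x̄ₕ = 0.5591·494.3 + 0.1384·504.2 + 0.3025·507.6 ≈ 499.6934...
→ 499.69.

499.69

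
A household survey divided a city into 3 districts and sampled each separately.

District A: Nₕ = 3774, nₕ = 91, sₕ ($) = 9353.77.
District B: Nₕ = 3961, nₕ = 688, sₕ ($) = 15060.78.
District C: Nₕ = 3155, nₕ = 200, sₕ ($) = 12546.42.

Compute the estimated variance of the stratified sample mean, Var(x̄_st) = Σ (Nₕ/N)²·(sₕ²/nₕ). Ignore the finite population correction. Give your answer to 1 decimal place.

N = 10890. Term for each stratum: Wₕ²sₕ²/nₕ.
Var(x̄_st) = 115472.8842 + 43617.4645 + 66062.1366 = 225152.4853 → 225152.5.

225152.5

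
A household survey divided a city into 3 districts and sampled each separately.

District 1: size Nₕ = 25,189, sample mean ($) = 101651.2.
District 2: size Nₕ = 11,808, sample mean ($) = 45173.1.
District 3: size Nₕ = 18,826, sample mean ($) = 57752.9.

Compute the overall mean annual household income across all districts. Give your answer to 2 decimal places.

N = 25189 + 11808 + 18826 = 55823.
Overall mean = Σ (Nₕ/N)·x̄ₕ — weight by population share, not a simple average.
Σ Nₕx̄ₕ = 25189·101651.2 + 11808·45173.1 + 18826·57752.9 = 2560492076.8 + 533403964.8 + 1087256095.4 = 4181152137.
Divide by N: 4181152137 / 55823 = 74900.1691... → 74900.17.

74900.17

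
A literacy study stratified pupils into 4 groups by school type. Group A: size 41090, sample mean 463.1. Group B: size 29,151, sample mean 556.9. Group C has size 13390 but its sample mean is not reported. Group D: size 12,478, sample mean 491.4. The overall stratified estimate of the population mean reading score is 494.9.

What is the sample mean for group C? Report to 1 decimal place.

460.8

N = 41090 + 29151 + 13390 + 12478 = 96109.
Overall total = μ·N = 494.9·96109 = 47564344.1.
Subtract the known strata: 41090·463.1 + 29151·556.9 + 12478·491.4 = 41394660.1.
Remaining total for group C: 47564344.1 − 41394660.1 = 6169684.
Divide by its size: 6169684 / 13390 = 460.768... → 460.8.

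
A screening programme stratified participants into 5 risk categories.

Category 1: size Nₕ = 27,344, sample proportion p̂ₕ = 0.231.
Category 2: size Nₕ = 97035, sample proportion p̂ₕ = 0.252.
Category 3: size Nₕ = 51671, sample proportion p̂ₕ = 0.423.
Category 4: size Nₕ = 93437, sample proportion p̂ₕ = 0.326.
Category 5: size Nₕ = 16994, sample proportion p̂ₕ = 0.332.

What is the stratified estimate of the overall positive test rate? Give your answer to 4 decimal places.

0.3097

N = 27344 + 97035 + 51671 + 93437 + 16994 = 286481.
Overall proportion = Σ (Nₕ/N)·p̂ₕ.
Σ Nₕp̂ₕ = 6316.464 + 24452.82 + 21856.833 + 30460.462 + 5642.008 = 88728.587.
88728.587 / 286481 = 0.309719... → 0.3097.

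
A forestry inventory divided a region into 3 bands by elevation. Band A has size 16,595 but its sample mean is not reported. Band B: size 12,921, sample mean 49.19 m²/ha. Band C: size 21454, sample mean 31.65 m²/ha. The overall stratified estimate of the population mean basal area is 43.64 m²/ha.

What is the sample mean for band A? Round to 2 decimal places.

N = 16595 + 12921 + 21454 = 50970.
Overall total = μ·N = 43.64·50970 = 2224330.8.
Subtract the known strata: 12921·49.19 + 21454·31.65 = 1314603.09.
Remaining total for band A: 2224330.8 − 1314603.09 = 909727.71.
Divide by its size: 909727.71 / 16595 = 54.8194... → 54.82.

54.82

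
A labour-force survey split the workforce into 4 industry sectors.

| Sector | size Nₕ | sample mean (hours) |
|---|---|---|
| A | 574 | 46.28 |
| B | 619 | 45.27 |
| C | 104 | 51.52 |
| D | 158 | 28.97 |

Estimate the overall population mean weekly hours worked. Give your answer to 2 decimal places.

N = 1455; weights Wₕ = Nₕ/N = (0.3945, 0.4254, 0.0715, 0.1086).
x̄_st = Σ Wₕ·x̄ₕ = 0.3945·46.28 + 0.4254·45.27 + 0.0715·51.52 + 0.1086·28.97 ≈ 44.3451...
→ 44.35.

44.35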